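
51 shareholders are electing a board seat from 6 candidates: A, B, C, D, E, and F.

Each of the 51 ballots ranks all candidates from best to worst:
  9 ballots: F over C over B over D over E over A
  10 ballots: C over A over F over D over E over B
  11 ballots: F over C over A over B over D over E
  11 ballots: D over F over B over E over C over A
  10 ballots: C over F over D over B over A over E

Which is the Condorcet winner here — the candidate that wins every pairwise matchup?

F vs A: 41–10
F vs B: 51–0
F vs C: 31–20
F vs D: 40–11
F vs E: 51–0
F beats every other candidate.

F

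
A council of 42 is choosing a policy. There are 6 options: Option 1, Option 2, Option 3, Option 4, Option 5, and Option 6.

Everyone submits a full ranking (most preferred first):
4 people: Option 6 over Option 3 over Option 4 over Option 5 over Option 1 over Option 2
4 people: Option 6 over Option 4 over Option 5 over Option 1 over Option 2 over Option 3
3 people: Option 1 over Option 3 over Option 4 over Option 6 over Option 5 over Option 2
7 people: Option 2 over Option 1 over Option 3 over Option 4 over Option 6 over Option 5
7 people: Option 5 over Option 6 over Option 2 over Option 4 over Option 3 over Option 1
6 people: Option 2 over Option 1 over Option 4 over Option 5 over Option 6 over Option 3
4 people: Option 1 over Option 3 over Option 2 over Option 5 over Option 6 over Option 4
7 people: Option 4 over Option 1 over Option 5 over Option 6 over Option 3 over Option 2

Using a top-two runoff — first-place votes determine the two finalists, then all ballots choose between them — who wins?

Round 1 first-place votes: Option 1 7, Option 2 13, Option 3 0, Option 4 7, Option 5 7, Option 6 8. Option 2 and Option 6 advance.
Runoff: Option 2 is ranked above Option 6 on 17 ballots, Option 6 above Option 2 on 25.

Option 6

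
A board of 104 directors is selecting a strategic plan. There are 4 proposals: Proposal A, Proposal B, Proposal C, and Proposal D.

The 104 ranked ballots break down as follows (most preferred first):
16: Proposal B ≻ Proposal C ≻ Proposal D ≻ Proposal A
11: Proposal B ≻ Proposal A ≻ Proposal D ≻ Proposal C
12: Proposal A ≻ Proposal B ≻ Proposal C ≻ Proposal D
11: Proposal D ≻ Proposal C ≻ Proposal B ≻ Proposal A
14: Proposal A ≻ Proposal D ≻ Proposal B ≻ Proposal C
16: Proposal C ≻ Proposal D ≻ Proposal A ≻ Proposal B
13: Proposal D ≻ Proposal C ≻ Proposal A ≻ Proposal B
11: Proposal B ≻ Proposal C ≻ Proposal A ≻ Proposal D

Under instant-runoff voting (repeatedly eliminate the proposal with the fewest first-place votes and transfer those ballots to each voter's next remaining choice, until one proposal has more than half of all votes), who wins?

Round 1: Proposal A 26, Proposal B 38, Proposal C 16, Proposal D 24. Proposal C eliminated.
Round 2: Proposal A 26, Proposal B 38, Proposal D 40. Proposal A eliminated.
Round 3: Proposal B 50, Proposal D 54. Proposal D has a majority (≥53).

Proposal D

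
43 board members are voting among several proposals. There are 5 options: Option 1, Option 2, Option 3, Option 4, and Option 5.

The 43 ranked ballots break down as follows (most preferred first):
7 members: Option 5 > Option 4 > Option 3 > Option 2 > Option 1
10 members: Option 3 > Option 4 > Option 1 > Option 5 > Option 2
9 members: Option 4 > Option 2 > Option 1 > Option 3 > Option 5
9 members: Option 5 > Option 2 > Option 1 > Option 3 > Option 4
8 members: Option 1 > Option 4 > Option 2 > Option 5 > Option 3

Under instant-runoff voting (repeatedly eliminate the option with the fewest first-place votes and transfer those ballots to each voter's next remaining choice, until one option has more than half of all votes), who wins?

Option 4

Round 1: Option 1 8, Option 2 0, Option 3 10, Option 4 9, Option 5 16. Option 2 eliminated.
Round 2: Option 1 8, Option 3 10, Option 4 9, Option 5 16. Option 1 eliminated.
Round 3: Option 3 10, Option 4 17, Option 5 16. Option 3 eliminated.
Round 4: Option 4 27, Option 5 16. Option 4 has a majority (≥22).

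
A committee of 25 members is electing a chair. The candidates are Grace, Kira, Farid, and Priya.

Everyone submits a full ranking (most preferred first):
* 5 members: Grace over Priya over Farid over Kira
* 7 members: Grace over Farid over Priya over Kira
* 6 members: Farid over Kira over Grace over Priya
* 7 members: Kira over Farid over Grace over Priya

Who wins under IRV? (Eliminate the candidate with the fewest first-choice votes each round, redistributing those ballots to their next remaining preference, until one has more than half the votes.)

Round 1: Grace 12, Kira 7, Farid 6, Priya 0. Priya eliminated.
Round 2: Grace 12, Kira 7, Farid 6. Farid eliminated.
Round 3: Grace 12, Kira 13. Kira has a majority (≥13).

Kira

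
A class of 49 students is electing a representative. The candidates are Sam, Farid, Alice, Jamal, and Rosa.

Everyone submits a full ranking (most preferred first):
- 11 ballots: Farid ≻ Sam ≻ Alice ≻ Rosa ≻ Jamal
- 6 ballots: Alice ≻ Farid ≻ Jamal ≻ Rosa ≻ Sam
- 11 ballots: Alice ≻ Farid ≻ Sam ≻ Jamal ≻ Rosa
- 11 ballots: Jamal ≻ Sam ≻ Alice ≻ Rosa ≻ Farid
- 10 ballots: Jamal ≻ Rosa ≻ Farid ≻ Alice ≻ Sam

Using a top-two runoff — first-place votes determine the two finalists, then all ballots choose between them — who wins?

Round 1 first-place votes: Sam 0, Farid 11, Alice 17, Jamal 21, Rosa 0. Jamal and Alice advance.
Runoff: Jamal is ranked above Alice on 21 ballots, Alice above Jamal on 28.

Alice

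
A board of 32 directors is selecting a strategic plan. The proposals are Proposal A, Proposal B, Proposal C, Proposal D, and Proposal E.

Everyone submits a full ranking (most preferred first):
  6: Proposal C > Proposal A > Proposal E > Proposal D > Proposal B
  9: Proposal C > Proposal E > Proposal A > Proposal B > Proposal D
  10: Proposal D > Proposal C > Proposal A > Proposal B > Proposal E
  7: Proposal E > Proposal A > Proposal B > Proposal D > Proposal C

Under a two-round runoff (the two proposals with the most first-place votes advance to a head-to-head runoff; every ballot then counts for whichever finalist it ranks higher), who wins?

Proposal D

Round 1 first-place votes: Proposal A 0, Proposal B 0, Proposal C 15, Proposal D 10, Proposal E 7. Proposal C and Proposal D advance.
Runoff: Proposal C is ranked above Proposal D on 15 ballots, Proposal D above Proposal C on 17.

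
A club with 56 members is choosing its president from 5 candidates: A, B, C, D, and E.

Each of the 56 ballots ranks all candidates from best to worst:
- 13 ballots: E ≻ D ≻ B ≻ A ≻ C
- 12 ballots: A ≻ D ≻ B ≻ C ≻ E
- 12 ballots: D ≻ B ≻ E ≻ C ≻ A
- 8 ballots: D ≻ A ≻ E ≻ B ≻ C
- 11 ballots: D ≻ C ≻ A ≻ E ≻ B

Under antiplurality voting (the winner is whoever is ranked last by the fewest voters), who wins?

D

Last-place votes: A 12, B 11, C 21, D 0, E 12.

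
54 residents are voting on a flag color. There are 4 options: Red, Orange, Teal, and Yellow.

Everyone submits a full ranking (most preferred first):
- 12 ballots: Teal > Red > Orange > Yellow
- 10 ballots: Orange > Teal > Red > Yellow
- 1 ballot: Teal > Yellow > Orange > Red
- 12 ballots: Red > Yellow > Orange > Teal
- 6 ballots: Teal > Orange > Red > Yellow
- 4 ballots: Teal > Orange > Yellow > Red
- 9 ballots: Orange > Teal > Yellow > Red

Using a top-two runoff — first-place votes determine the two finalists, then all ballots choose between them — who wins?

Orange

Round 1 first-place votes: Red 12, Orange 19, Teal 23, Yellow 0. Teal and Orange advance.
Runoff: Teal is ranked above Orange on 23 ballots, Orange above Teal on 31.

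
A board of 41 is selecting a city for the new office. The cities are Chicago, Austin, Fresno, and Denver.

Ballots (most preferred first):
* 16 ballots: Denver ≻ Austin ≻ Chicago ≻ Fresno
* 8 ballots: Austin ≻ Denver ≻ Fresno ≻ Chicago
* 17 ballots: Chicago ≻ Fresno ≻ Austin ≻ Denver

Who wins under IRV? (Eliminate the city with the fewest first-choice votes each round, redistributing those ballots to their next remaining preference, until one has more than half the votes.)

Denver

Round 1: Chicago 17, Austin 8, Fresno 0, Denver 16. Fresno eliminated.
Round 2: Chicago 17, Austin 8, Denver 16. Austin eliminated.
Round 3: Chicago 17, Denver 24. Denver has a majority (≥21).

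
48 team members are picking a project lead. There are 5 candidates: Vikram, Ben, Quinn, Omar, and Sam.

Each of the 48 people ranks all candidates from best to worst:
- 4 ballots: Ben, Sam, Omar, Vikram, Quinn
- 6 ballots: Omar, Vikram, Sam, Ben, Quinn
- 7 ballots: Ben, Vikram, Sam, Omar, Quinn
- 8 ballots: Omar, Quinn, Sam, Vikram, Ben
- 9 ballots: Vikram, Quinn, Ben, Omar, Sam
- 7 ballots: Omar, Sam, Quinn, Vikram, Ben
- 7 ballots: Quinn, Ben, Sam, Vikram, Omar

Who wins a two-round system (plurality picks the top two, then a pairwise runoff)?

Round 1 first-place votes: Vikram 9, Ben 11, Quinn 7, Omar 21, Sam 0. Omar and Ben advance.
Runoff: Omar is ranked above Ben on 21 ballots, Ben above Omar on 27.

Ben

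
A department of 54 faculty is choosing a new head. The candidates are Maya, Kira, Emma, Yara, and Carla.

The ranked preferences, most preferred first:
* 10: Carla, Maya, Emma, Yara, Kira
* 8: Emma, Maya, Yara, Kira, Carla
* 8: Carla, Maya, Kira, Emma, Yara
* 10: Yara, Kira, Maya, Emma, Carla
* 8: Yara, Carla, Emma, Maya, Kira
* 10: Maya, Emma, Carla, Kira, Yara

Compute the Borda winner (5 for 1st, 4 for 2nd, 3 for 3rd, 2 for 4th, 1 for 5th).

Maya

Maya: 10×4 + 8×4 + 8×4 + 10×3 + 8×2 + 10×5 = 200
Kira: 10×1 + 8×2 + 8×3 + 10×4 + 8×1 + 10×2 = 118
Emma: 10×3 + 8×5 + 8×2 + 10×2 + 8×3 + 10×4 = 170
Yara: 10×2 + 8×3 + 8×1 + 10×5 + 8×5 + 10×1 = 152
Carla: 10×5 + 8×1 + 8×5 + 10×1 + 8×4 + 10×3 = 170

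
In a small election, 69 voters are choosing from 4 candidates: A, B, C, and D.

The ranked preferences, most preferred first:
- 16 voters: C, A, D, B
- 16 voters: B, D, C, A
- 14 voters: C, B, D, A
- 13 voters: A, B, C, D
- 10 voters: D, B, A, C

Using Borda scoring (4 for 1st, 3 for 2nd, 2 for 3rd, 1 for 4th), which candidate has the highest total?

B

A: 16×3 + 16×1 + 14×1 + 13×4 + 10×2 = 150
B: 16×1 + 16×4 + 14×3 + 13×3 + 10×3 = 191
C: 16×4 + 16×2 + 14×4 + 13×2 + 10×1 = 188
D: 16×2 + 16×3 + 14×2 + 13×1 + 10×4 = 161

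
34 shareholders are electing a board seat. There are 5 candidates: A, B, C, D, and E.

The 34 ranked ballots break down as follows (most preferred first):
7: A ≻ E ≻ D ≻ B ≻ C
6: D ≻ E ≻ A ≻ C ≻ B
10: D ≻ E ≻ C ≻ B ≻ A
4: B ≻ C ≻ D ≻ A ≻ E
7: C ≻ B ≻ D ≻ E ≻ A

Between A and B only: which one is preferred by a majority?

B

A is ranked above B on 13 ballots; B above A on 21.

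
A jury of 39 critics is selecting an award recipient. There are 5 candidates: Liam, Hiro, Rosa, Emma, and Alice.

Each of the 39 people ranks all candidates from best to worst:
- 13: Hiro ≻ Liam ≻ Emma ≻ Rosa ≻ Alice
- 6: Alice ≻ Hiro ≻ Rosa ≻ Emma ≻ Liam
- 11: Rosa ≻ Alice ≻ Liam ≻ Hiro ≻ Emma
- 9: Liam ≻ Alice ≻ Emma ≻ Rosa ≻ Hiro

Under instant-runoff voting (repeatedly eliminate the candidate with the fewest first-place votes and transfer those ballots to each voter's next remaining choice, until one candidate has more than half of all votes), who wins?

Rosa

Round 1: Liam 9, Hiro 13, Rosa 11, Emma 0, Alice 6. Emma eliminated.
Round 2: Liam 9, Hiro 13, Rosa 11, Alice 6. Alice eliminated.
Round 3: Liam 9, Hiro 19, Rosa 11. Liam eliminated.
Round 4: Hiro 19, Rosa 20. Rosa has a majority (≥20).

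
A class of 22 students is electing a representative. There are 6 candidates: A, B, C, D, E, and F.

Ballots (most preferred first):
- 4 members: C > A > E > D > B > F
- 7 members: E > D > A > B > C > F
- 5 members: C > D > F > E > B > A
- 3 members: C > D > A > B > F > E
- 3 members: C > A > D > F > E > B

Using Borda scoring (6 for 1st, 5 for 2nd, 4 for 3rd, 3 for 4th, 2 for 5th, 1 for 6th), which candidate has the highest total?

A: 4×5 + 7×4 + 5×1 + 3×4 + 3×5 = 80
B: 4×2 + 7×3 + 5×2 + 3×3 + 3×1 = 51
C: 4×6 + 7×2 + 5×6 + 3×6 + 3×6 = 104
D: 4×3 + 7×5 + 5×5 + 3×5 + 3×4 = 99
E: 4×4 + 7×6 + 5×3 + 3×1 + 3×2 = 82
F: 4×1 + 7×1 + 5×4 + 3×2 + 3×3 = 46

C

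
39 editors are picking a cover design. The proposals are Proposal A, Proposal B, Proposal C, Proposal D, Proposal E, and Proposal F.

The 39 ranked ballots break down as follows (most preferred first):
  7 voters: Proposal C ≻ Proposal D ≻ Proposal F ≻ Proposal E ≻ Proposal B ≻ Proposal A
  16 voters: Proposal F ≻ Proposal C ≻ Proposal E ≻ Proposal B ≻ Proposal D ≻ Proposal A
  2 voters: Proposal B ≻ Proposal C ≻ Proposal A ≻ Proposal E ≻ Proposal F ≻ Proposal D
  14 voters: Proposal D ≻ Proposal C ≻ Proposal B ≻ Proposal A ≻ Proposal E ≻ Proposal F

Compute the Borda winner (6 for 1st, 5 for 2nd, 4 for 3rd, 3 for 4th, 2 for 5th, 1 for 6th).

Proposal A: 7×1 + 16×1 + 2×4 + 14×3 = 73
Proposal B: 7×2 + 16×3 + 2×6 + 14×4 = 130
Proposal C: 7×6 + 16×5 + 2×5 + 14×5 = 202
Proposal D: 7×5 + 16×2 + 2×1 + 14×6 = 153
Proposal E: 7×3 + 16×4 + 2×3 + 14×2 = 119
Proposal F: 7×4 + 16×6 + 2×2 + 14×1 = 142

Proposal C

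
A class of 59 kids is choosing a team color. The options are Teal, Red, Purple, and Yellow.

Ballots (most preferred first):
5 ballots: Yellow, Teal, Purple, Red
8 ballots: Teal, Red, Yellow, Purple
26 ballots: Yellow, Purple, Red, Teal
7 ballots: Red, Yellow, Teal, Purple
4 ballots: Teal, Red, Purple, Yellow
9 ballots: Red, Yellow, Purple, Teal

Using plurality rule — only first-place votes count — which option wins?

First-place votes: Teal 12, Red 16, Purple 0, Yellow 31.

Yellow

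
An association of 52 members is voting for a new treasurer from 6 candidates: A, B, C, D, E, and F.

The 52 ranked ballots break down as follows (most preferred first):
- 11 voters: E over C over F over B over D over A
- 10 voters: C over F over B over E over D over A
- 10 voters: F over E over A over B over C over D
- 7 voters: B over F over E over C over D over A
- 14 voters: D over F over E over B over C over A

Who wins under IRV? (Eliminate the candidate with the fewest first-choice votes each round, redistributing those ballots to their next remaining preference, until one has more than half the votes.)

F

Round 1: A 0, B 7, C 10, D 14, E 11, F 10. A eliminated.
Round 2: B 7, C 10, D 14, E 11, F 10. B eliminated.
Round 3: C 10, D 14, E 11, F 17. C eliminated.
Round 4: D 14, E 11, F 27. F has a majority (≥27).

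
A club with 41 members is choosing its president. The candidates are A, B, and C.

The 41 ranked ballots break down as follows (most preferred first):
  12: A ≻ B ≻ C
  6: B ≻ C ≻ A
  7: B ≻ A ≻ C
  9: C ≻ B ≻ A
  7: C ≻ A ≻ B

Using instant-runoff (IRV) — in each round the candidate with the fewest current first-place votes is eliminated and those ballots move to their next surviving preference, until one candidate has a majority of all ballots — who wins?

Round 1: A 12, B 13, C 16. A eliminated.
Round 2: B 25, C 16. B has a majority (≥21).

B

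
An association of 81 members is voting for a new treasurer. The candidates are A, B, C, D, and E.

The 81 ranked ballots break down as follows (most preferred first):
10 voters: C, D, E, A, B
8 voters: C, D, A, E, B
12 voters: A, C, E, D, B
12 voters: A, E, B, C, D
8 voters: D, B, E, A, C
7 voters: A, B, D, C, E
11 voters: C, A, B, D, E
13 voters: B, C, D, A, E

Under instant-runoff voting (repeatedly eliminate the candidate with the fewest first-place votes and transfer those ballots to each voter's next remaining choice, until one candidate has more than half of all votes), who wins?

Round 1: A 31, B 13, C 29, D 8, E 0. E eliminated.
Round 2: A 31, B 13, C 29, D 8. D eliminated.
Round 3: A 31, B 21, C 29. B eliminated.
Round 4: A 39, C 42. C has a majority (≥41).

C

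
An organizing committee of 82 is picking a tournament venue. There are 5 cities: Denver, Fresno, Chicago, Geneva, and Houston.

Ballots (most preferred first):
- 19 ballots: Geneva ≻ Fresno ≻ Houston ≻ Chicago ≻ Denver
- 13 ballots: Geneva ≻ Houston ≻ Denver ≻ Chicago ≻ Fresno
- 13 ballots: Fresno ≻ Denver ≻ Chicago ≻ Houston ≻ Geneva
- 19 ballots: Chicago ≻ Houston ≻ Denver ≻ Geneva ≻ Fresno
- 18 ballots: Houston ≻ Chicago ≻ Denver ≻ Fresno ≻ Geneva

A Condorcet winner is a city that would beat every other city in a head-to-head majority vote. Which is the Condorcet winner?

Houston

Houston vs Denver: 69–13
Houston vs Fresno: 50–32
Houston vs Chicago: 50–32
Houston vs Geneva: 50–32
Houston beats every other city.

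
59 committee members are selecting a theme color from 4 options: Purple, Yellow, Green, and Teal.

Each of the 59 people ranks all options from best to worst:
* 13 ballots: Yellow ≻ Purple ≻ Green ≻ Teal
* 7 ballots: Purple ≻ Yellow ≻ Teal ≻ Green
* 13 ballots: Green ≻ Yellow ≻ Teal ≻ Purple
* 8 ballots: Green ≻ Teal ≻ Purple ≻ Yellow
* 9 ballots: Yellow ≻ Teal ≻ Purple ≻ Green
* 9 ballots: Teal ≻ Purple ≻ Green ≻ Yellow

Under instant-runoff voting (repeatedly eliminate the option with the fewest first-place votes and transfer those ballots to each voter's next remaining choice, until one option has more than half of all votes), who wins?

Round 1: Purple 7, Yellow 22, Green 21, Teal 9. Purple eliminated.
Round 2: Yellow 29, Green 21, Teal 9. Teal eliminated.
Round 3: Yellow 29, Green 30. Green has a majority (≥30).

Green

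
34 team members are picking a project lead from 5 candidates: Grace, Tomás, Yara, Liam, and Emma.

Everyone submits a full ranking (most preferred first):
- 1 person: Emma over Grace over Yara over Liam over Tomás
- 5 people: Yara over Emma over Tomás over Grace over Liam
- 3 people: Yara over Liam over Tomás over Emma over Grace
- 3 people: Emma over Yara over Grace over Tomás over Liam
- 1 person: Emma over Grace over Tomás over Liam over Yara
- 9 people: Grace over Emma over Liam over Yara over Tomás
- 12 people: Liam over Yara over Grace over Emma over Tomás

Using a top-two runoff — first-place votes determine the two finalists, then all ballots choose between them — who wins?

Round 1 first-place votes: Grace 9, Tomás 0, Yara 8, Liam 12, Emma 5. Liam and Grace advance.
Runoff: Liam is ranked above Grace on 15 ballots, Grace above Liam on 19.

Grace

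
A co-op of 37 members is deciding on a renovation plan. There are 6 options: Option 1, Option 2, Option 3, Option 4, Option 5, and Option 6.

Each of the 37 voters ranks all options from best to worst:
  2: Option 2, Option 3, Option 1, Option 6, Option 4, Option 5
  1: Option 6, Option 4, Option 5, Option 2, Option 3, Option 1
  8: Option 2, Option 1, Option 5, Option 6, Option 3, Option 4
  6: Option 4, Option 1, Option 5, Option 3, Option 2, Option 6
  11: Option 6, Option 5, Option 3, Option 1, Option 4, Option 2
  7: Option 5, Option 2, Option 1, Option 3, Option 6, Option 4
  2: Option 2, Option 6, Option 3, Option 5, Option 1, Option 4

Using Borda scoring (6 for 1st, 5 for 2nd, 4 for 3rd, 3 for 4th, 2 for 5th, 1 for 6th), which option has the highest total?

Option 1: 2×4 + 1×1 + 8×5 + 6×5 + 11×3 + 7×4 + 2×2 = 144
Option 2: 2×6 + 1×3 + 8×6 + 6×2 + 11×1 + 7×5 + 2×6 = 133
Option 3: 2×5 + 1×2 + 8×2 + 6×3 + 11×4 + 7×3 + 2×4 = 119
Option 4: 2×2 + 1×5 + 8×1 + 6×6 + 11×2 + 7×1 + 2×1 = 84
Option 5: 2×1 + 1×4 + 8×4 + 6×4 + 11×5 + 7×6 + 2×3 = 165
Option 6: 2×3 + 1×6 + 8×3 + 6×1 + 11×6 + 7×2 + 2×5 = 132

Option 5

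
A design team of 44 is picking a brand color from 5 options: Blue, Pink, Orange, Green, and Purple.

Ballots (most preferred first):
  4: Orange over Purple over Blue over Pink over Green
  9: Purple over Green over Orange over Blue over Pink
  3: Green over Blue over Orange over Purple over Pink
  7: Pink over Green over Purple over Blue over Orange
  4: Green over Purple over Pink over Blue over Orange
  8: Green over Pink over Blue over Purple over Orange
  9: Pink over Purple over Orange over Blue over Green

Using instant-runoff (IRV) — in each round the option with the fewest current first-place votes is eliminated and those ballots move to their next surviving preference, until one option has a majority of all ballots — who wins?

Green

Round 1: Blue 0, Pink 16, Orange 4, Green 15, Purple 9. Blue eliminated.
Round 2: Pink 16, Orange 4, Green 15, Purple 9. Orange eliminated.
Round 3: Pink 16, Green 15, Purple 13. Purple eliminated.
Round 4: Pink 20, Green 24. Green has a majority (≥23).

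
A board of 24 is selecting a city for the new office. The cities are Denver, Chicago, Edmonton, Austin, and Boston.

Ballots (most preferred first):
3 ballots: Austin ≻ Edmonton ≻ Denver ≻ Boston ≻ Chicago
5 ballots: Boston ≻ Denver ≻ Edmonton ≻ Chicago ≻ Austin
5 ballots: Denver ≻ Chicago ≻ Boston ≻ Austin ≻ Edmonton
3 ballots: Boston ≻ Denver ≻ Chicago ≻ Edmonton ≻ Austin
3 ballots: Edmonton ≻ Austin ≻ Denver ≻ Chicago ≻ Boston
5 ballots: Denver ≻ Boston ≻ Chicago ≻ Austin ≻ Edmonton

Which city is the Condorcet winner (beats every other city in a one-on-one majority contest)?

Denver

Denver vs Chicago: 24–0
Denver vs Edmonton: 18–6
Denver vs Austin: 18–6
Denver vs Boston: 16–8
Denver beats every other city.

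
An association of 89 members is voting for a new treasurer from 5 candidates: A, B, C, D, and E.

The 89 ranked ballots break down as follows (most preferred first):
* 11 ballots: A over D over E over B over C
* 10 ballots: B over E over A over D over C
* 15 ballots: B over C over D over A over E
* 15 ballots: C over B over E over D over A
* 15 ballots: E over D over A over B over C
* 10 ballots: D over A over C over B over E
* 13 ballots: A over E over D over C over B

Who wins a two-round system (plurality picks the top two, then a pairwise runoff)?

A

Round 1 first-place votes: A 24, B 25, C 15, D 10, E 15. B and A advance.
Runoff: B is ranked above A on 40 ballots, A above B on 49.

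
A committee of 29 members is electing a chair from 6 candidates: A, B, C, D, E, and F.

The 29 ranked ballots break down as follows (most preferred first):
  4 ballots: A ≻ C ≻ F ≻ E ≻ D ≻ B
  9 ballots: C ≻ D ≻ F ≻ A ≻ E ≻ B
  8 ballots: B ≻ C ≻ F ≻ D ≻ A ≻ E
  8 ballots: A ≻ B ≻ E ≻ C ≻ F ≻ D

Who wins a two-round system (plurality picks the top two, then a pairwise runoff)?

C

Round 1 first-place votes: A 12, B 8, C 9, D 0, E 0, F 0. A and C advance.
Runoff: A is ranked above C on 12 ballots, C above A on 17.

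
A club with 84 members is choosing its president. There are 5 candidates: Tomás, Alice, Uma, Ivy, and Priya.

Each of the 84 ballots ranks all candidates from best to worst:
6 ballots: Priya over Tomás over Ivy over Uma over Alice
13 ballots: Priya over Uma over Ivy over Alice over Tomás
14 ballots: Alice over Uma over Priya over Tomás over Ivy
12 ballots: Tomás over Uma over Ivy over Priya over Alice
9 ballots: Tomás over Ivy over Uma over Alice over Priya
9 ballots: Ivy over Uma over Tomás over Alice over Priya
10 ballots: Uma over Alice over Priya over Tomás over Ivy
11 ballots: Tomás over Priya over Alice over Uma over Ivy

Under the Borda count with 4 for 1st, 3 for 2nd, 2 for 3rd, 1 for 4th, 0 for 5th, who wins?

Tomás: 6×3 + 13×0 + 14×1 + 12×4 + 9×4 + 9×2 + 10×1 + 11×4 = 188
Alice: 6×0 + 13×1 + 14×4 + 12×0 + 9×1 + 9×1 + 10×3 + 11×2 = 139
Uma: 6×1 + 13×3 + 14×3 + 12×3 + 9×2 + 9×3 + 10×4 + 11×1 = 219
Ivy: 6×2 + 13×2 + 14×0 + 12×2 + 9×3 + 9×4 + 10×0 + 11×0 = 125
Priya: 6×4 + 13×4 + 14×2 + 12×1 + 9×0 + 9×0 + 10×2 + 11×3 = 169

Uma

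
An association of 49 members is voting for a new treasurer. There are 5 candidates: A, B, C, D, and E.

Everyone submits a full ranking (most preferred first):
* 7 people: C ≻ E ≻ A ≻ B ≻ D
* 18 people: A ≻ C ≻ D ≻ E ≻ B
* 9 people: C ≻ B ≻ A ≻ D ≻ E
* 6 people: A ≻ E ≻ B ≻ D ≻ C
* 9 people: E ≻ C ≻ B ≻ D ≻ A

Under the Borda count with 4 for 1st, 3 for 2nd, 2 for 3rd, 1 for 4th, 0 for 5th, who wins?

C

A: 7×2 + 18×4 + 9×2 + 6×4 + 9×0 = 128
B: 7×1 + 18×0 + 9×3 + 6×2 + 9×2 = 64
C: 7×4 + 18×3 + 9×4 + 6×0 + 9×3 = 145
D: 7×0 + 18×2 + 9×1 + 6×1 + 9×1 = 60
E: 7×3 + 18×1 + 9×0 + 6×3 + 9×4 = 93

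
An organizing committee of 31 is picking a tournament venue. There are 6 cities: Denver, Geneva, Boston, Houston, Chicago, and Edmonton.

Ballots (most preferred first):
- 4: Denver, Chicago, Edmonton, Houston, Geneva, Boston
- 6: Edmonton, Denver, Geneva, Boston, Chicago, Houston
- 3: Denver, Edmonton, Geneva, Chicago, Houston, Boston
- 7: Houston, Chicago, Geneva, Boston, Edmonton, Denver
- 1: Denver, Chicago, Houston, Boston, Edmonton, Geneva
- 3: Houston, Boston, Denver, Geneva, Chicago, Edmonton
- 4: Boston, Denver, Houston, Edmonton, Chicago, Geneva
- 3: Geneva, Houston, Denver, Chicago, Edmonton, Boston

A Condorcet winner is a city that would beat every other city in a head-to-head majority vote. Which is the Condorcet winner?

Denver vs Geneva: 21–10
Denver vs Boston: 17–14
Denver vs Houston: 18–13
Denver vs Chicago: 24–7
Denver vs Edmonton: 18–13
Denver beats every other city.

Denver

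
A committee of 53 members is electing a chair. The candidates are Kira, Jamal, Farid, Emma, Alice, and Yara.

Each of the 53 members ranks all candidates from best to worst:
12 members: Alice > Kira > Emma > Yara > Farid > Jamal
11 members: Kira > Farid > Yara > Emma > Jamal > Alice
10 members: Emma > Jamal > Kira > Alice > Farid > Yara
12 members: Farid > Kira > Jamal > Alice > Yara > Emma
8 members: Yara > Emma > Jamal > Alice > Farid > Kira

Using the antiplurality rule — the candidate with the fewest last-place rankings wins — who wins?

Last-place votes: Kira 8, Jamal 12, Farid 0, Emma 12, Alice 11, Yara 10.

Farid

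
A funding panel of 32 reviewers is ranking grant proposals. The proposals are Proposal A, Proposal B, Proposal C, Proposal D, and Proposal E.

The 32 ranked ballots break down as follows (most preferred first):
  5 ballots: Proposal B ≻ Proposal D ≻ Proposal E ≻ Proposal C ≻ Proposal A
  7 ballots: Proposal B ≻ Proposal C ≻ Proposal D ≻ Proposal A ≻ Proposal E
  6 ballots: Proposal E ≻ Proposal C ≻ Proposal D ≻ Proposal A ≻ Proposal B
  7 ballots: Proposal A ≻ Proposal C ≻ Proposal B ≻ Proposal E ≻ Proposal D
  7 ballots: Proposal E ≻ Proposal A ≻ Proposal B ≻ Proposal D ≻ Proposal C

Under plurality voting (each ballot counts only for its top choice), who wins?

Proposal E

First-place votes: Proposal A 7, Proposal B 12, Proposal C 0, Proposal D 0, Proposal E 13.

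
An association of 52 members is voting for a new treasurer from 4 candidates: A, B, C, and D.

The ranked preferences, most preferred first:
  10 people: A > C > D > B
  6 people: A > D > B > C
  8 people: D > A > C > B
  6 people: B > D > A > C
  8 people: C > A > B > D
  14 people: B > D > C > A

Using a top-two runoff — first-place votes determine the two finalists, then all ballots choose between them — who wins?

Round 1 first-place votes: A 16, B 20, C 8, D 8. B and A advance.
Runoff: B is ranked above A on 20 ballots, A above B on 32.

A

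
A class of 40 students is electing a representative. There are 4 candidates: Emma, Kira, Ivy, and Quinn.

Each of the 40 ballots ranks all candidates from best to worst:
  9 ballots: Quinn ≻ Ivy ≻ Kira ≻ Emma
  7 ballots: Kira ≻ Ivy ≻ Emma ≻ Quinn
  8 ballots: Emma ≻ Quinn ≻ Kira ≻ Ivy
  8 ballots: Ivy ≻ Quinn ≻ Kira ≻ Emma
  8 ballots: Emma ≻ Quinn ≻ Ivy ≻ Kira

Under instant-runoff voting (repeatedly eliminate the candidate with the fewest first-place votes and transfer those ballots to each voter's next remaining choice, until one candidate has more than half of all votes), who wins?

Ivy

Round 1: Emma 16, Kira 7, Ivy 8, Quinn 9. Kira eliminated.
Round 2: Emma 16, Ivy 15, Quinn 9. Quinn eliminated.
Round 3: Emma 16, Ivy 24. Ivy has a majority (≥21).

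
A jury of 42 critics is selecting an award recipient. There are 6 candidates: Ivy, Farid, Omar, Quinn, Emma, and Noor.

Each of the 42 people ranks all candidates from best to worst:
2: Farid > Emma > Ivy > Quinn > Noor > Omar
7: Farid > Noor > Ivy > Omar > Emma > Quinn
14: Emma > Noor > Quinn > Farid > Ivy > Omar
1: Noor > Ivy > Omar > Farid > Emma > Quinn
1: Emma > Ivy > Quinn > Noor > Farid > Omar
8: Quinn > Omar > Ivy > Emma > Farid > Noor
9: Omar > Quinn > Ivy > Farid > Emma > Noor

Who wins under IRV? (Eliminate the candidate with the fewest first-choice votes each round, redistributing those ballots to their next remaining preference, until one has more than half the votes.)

Round 1: Ivy 0, Farid 9, Omar 9, Quinn 8, Emma 15, Noor 1. Ivy eliminated.
Round 2: Farid 9, Omar 9, Quinn 8, Emma 15, Noor 1. Noor eliminated.
Round 3: Farid 9, Omar 10, Quinn 8, Emma 15. Quinn eliminated.
Round 4: Farid 9, Omar 18, Emma 15. Farid eliminated.
Round 5: Omar 25, Emma 17. Omar has a majority (≥22).

Omar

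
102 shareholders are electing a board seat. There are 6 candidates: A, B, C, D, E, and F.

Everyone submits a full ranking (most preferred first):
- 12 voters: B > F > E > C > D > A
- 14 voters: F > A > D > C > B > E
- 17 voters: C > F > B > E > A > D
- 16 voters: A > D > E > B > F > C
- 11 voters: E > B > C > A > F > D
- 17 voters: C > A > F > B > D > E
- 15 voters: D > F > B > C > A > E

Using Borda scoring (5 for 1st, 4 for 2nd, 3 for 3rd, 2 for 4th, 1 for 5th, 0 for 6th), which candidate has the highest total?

A: 12×0 + 14×4 + 17×1 + 16×5 + 11×2 + 17×4 + 15×1 = 258
B: 12×5 + 14×1 + 17×3 + 16×2 + 11×4 + 17×2 + 15×3 = 280
C: 12×2 + 14×2 + 17×5 + 16×0 + 11×3 + 17×5 + 15×2 = 285
D: 12×1 + 14×3 + 17×0 + 16×4 + 11×0 + 17×1 + 15×5 = 210
E: 12×3 + 14×0 + 17×2 + 16×3 + 11×5 + 17×0 + 15×0 = 173
F: 12×4 + 14×5 + 17×4 + 16×1 + 11×1 + 17×3 + 15×4 = 324

F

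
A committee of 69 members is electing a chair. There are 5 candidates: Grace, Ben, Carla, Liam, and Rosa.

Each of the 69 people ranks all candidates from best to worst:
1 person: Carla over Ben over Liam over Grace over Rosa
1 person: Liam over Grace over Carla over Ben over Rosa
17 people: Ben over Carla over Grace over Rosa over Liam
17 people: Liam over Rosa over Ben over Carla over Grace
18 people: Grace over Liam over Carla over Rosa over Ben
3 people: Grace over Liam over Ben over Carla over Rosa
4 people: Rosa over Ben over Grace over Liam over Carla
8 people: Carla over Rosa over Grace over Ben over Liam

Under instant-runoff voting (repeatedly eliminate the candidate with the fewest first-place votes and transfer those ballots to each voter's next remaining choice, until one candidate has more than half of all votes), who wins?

Ben

Round 1: Grace 21, Ben 17, Carla 9, Liam 18, Rosa 4. Rosa eliminated.
Round 2: Grace 21, Ben 21, Carla 9, Liam 18. Carla eliminated.
Round 3: Grace 29, Ben 22, Liam 18. Liam eliminated.
Round 4: Grace 30, Ben 39. Ben has a majority (≥35).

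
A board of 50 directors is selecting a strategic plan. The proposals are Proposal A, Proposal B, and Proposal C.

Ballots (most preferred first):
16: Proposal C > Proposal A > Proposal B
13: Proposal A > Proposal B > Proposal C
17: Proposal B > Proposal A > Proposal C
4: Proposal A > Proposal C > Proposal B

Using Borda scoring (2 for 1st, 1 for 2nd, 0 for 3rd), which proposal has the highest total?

Proposal A: 16×1 + 13×2 + 17×1 + 4×2 = 67
Proposal B: 16×0 + 13×1 + 17×2 + 4×0 = 47
Proposal C: 16×2 + 13×0 + 17×0 + 4×1 = 36

Proposal A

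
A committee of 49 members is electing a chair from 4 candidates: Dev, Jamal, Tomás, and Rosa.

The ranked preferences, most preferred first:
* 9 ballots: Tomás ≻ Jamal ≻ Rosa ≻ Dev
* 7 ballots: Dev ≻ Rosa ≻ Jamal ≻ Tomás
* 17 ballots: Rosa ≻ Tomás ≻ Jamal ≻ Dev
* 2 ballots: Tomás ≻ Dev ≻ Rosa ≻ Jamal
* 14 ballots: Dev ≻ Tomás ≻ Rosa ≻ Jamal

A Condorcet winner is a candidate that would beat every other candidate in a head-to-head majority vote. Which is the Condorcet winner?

Tomás

Tomás vs Dev: 28–21
Tomás vs Jamal: 42–7
Tomás vs Rosa: 25–24
Tomás beats every other candidate.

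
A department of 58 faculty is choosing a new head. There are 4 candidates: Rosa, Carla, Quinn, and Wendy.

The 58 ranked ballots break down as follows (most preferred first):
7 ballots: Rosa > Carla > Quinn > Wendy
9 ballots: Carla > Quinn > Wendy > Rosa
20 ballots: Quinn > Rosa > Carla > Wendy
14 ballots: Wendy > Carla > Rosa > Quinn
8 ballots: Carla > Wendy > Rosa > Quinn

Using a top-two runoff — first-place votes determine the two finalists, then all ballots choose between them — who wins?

Round 1 first-place votes: Rosa 7, Carla 17, Quinn 20, Wendy 14. Quinn and Carla advance.
Runoff: Quinn is ranked above Carla on 20 ballots, Carla above Quinn on 38.

Carla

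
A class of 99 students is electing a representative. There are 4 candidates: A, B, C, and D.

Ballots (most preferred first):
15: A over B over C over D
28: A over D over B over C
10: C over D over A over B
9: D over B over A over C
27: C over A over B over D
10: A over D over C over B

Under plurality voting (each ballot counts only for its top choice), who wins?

A

First-place votes: A 53, B 0, C 37, D 9.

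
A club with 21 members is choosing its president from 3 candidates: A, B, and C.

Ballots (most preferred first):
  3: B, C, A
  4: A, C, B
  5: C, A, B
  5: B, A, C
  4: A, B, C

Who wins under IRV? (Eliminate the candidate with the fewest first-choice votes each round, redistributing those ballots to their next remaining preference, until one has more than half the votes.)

A

Round 1: A 8, B 8, C 5. C eliminated.
Round 2: A 13, B 8. A has a majority (≥11).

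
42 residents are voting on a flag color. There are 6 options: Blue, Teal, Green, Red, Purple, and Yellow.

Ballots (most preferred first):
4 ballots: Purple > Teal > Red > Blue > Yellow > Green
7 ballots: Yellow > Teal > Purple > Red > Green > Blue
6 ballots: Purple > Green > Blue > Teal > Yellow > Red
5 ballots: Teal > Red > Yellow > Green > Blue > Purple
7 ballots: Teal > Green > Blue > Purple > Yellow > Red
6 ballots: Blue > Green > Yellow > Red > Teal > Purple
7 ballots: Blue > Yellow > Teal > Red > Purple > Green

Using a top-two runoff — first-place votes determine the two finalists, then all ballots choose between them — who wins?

Teal

Round 1 first-place votes: Blue 13, Teal 12, Green 0, Red 0, Purple 10, Yellow 7. Blue and Teal advance.
Runoff: Blue is ranked above Teal on 19 ballots, Teal above Blue on 23.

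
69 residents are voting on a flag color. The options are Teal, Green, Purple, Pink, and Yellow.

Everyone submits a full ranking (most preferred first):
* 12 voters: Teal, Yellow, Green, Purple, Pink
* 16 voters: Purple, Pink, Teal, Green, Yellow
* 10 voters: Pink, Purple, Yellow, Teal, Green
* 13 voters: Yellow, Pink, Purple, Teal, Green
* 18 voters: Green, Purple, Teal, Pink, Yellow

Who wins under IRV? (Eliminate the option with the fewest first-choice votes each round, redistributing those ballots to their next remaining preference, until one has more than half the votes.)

Purple

Round 1: Teal 12, Green 18, Purple 16, Pink 10, Yellow 13. Pink eliminated.
Round 2: Teal 12, Green 18, Purple 26, Yellow 13. Teal eliminated.
Round 3: Green 18, Purple 26, Yellow 25. Green eliminated.
Round 4: Purple 44, Yellow 25. Purple has a majority (≥35).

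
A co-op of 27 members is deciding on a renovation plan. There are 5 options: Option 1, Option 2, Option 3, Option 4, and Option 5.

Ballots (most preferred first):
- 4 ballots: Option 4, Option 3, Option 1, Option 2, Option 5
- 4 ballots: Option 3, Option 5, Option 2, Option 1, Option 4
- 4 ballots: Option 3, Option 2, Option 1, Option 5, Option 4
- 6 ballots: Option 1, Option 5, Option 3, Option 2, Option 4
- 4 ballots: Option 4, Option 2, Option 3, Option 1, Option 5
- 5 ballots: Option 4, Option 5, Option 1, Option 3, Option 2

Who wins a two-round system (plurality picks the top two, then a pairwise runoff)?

Option 3

Round 1 first-place votes: Option 1 6, Option 2 0, Option 3 8, Option 4 13, Option 5 0. Option 4 and Option 3 advance.
Runoff: Option 4 is ranked above Option 3 on 13 ballots, Option 3 above Option 4 on 14.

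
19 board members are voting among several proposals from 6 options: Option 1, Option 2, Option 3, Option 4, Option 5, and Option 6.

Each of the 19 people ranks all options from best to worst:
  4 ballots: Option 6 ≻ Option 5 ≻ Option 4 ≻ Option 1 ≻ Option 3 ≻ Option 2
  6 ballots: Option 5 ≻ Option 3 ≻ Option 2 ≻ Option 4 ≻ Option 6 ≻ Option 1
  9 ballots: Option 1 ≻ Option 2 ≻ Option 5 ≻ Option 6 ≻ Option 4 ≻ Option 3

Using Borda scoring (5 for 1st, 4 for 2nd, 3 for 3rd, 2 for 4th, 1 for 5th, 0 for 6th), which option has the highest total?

Option 1: 4×2 + 6×0 + 9×5 = 53
Option 2: 4×0 + 6×3 + 9×4 = 54
Option 3: 4×1 + 6×4 + 9×0 = 28
Option 4: 4×3 + 6×2 + 9×1 = 33
Option 5: 4×4 + 6×5 + 9×3 = 73
Option 6: 4×5 + 6×1 + 9×2 = 44

Option 5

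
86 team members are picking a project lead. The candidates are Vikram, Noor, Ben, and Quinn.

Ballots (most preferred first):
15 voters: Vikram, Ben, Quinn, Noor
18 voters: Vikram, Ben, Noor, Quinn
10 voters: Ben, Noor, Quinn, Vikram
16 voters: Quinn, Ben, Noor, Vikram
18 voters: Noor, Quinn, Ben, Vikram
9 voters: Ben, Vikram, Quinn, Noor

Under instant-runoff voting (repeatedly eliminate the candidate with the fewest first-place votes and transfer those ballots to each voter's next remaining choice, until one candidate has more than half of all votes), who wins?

Ben

Round 1: Vikram 33, Noor 18, Ben 19, Quinn 16. Quinn eliminated.
Round 2: Vikram 33, Noor 18, Ben 35. Noor eliminated.
Round 3: Vikram 33, Ben 53. Ben has a majority (≥44).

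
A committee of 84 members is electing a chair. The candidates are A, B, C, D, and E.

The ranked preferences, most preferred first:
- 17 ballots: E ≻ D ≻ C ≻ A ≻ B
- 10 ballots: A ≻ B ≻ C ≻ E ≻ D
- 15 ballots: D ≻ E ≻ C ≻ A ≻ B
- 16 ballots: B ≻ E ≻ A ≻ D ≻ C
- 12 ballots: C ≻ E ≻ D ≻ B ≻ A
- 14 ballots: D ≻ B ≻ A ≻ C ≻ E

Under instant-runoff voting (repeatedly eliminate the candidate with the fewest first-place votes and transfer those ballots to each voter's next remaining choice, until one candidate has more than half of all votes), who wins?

Round 1: A 10, B 16, C 12, D 29, E 17. A eliminated.
Round 2: B 26, C 12, D 29, E 17. C eliminated.
Round 3: B 26, D 29, E 29. B eliminated.
Round 4: D 29, E 55. E has a majority (≥43).

E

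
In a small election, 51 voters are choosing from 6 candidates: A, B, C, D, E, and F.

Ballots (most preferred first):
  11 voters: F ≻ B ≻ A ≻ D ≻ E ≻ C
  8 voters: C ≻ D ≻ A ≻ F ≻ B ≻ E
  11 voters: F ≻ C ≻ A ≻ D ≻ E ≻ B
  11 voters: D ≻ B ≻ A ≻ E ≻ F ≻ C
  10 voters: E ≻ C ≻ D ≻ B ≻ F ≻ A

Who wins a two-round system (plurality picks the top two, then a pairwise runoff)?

D

Round 1 first-place votes: A 0, B 0, C 8, D 11, E 10, F 22. F and D advance.
Runoff: F is ranked above D on 22 ballots, D above F on 29.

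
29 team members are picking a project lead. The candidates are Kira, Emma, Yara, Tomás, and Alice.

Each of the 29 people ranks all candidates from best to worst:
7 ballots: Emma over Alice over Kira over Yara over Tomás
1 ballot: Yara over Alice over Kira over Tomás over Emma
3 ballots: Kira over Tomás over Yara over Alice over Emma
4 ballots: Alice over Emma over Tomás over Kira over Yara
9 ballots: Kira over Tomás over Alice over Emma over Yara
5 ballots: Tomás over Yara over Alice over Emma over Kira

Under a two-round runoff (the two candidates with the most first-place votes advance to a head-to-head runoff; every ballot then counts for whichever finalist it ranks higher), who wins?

Round 1 first-place votes: Kira 12, Emma 7, Yara 1, Tomás 5, Alice 4. Kira and Emma advance.
Runoff: Kira is ranked above Emma on 13 ballots, Emma above Kira on 16.

Emma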